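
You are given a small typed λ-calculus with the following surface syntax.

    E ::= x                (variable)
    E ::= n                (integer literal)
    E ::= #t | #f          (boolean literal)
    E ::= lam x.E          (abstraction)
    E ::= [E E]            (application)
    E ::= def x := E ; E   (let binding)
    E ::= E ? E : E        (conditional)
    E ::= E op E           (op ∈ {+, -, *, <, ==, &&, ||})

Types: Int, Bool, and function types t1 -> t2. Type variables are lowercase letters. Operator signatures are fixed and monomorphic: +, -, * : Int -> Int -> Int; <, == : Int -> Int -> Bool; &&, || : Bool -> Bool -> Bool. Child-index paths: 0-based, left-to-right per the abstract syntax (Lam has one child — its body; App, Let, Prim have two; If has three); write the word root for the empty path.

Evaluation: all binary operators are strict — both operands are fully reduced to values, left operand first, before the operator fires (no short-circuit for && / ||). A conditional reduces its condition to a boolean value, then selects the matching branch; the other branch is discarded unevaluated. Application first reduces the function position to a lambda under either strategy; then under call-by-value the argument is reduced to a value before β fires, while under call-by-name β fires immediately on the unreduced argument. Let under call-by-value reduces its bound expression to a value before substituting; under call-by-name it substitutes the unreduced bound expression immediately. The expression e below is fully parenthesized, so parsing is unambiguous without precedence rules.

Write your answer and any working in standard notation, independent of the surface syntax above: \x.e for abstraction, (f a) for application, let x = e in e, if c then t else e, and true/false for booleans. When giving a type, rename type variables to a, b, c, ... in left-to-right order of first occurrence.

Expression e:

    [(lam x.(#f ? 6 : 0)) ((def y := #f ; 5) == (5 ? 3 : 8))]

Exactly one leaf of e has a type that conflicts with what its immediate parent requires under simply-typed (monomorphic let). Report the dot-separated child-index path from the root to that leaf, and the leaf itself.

Answer: 1.1.0 : 5

Working:
  unify Bool ~ Bool
  unify Int ~ Int
\x._ : a -> Int
let y : Bool
  unify Int ~ Int
  unify Int ~ Bool
  FAIL: mismatch Int ~ Bool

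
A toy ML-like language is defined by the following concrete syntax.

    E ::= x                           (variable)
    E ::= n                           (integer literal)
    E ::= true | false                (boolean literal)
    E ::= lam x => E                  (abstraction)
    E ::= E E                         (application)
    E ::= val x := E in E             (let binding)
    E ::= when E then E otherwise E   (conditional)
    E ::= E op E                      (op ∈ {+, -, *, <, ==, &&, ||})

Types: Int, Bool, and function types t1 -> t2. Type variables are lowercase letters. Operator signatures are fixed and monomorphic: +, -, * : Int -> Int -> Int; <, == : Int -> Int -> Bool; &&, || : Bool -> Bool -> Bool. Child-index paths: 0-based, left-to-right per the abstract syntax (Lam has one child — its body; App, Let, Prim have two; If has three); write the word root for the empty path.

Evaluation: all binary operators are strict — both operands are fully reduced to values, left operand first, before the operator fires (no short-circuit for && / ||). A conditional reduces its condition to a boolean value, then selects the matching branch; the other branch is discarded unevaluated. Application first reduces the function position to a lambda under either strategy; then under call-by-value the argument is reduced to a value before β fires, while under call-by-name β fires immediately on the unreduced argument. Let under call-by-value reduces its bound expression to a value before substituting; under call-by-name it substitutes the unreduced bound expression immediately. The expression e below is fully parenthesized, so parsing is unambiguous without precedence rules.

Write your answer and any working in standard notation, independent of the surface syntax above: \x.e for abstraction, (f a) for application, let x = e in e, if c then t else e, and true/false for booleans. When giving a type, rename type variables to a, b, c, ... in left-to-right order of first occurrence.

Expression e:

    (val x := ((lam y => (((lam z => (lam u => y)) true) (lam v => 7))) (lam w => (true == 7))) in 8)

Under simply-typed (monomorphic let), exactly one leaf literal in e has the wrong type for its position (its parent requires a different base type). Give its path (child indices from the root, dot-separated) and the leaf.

Answer: 0.1.0.0 : true

Trace:
y : a
\u._ : c -> a
\z._ : b -> c -> a
  unify b -> c -> a ~ Bool -> d
  unify b ~ Bool
  unify c -> a ~ d
_ _ : c -> a
\v._ : e -> Int
  unify c -> a ~ (e -> Int) -> f
  unify c ~ e -> Int
  unify a ~ f
_ _ : f
\y._ : f -> f
  unify Bool ~ Int
  FAIL: mismatch Bool ~ Int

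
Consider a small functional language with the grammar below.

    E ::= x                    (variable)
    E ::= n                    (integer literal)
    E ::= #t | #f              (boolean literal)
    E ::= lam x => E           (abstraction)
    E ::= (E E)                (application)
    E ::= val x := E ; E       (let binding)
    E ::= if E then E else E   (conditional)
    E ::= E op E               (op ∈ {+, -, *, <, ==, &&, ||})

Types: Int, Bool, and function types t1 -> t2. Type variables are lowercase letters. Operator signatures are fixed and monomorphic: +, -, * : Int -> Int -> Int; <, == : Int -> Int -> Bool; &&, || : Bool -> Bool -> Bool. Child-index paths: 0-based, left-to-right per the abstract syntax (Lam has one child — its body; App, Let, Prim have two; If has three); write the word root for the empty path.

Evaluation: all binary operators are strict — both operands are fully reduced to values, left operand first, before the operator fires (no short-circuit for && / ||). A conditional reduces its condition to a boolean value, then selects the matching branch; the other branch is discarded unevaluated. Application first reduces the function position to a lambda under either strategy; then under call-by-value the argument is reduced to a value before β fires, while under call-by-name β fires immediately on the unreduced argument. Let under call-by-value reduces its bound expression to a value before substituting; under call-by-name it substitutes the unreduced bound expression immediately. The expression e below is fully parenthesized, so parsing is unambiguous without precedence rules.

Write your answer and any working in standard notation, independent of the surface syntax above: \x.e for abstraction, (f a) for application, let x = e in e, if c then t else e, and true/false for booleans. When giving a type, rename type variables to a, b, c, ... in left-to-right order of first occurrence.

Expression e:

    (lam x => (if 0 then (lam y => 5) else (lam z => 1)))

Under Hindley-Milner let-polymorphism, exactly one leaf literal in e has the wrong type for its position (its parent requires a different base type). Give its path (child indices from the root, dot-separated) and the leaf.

Answer: 0.0 : 0

Working:
  unify Int ~ Bool
  FAIL: mismatch Int ~ Bool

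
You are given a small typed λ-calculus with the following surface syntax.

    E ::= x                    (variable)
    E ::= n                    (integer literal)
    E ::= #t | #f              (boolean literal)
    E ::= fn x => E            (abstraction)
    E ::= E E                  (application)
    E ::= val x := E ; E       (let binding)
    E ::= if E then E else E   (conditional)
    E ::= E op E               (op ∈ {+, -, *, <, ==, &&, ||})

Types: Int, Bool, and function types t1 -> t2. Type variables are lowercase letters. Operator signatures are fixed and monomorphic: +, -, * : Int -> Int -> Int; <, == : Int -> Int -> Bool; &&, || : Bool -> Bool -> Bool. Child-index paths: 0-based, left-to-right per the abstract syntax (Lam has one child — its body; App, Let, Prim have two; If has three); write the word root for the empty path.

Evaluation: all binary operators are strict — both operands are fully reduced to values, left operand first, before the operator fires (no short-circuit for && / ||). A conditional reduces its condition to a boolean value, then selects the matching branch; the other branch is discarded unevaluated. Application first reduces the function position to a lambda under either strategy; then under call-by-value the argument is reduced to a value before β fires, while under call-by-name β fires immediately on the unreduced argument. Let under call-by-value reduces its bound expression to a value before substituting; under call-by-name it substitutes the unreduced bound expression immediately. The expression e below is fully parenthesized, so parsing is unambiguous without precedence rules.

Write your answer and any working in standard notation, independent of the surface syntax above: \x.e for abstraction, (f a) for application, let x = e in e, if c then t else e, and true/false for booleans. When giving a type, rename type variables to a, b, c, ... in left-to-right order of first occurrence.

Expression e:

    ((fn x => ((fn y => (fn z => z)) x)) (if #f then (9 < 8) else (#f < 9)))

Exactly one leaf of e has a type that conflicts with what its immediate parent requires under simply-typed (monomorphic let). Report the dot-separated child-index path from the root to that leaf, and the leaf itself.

Derivation:
z : c
\z._ : c -> c
\y._ : b -> c -> c
x : a
  unify b -> c -> c ~ a -> d
  unify b ~ a
  unify c -> c ~ d
_ _ : c -> c
\x._ : a -> c -> c
  unify Bool ~ Bool
  unify Int ~ Int
  unify Int ~ Int
  unify Bool ~ Int
  FAIL: mismatch Bool ~ Int

Answer: 1.2.0 : false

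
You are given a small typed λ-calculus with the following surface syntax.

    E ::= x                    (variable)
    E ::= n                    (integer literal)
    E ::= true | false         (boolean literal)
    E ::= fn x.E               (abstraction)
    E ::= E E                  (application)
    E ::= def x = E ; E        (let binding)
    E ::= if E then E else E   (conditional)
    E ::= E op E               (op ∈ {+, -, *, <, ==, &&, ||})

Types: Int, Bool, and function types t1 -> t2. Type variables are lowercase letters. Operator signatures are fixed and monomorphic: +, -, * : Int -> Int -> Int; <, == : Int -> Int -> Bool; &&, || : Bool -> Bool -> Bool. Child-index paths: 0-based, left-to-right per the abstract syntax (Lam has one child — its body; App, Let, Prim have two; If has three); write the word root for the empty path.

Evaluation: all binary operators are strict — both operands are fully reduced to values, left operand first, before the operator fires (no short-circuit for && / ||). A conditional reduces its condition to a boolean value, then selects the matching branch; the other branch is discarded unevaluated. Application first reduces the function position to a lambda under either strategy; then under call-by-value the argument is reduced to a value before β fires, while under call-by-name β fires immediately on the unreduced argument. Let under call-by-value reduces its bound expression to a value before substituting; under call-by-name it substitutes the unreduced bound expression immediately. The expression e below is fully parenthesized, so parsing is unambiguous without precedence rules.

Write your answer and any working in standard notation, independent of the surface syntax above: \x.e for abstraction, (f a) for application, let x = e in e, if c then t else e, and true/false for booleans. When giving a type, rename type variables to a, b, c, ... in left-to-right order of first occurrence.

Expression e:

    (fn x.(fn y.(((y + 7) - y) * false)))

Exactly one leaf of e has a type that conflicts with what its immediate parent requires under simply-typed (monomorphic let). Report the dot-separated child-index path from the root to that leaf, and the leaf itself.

Answer: 0.0.1 : false

Working:
y : b
  unify b ~ Int
  unify Int ~ Int
  unify Int ~ Int
y : Int
  unify Int ~ Int
  unify Int ~ Int
  unify Bool ~ Int
  FAIL: mismatch Bool ~ Int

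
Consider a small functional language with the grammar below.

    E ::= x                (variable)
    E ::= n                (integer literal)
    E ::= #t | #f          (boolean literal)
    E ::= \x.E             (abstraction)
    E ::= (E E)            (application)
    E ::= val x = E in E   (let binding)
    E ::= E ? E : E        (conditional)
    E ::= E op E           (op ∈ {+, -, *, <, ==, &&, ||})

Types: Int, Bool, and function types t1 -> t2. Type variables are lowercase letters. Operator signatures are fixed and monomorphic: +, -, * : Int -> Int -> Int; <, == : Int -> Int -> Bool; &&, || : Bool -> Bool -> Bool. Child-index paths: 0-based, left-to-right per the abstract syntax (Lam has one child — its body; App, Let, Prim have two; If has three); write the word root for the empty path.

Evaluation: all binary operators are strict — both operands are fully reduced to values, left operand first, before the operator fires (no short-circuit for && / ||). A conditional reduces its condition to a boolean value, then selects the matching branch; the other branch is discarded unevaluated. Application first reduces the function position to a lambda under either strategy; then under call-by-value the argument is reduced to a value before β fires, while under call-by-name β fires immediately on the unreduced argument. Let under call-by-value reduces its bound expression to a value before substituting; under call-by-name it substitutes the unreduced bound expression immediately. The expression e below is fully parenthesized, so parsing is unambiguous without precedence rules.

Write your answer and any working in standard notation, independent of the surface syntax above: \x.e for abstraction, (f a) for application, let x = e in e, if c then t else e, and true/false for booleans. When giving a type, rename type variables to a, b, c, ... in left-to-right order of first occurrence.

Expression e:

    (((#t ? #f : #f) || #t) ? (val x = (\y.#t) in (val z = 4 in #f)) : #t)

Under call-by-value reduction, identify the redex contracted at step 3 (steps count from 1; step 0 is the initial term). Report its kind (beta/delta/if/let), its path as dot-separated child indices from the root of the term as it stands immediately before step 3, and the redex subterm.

Answer: if at root : (if true then (let x = (\y.true) in (let z = 4 in false)) else true)

Working:
step 0: (if ((if true then false else false) || true) then (let x = (\y.true) in (let z = 4 in false)) else true)
step 1: [if@0.0] (if (false || true) then (let x = (\y.true) in (let z = 4 in false)) else true)
step 2: [delta@0] (if true then (let x = (\y.true) in (let z = 4 in false)) else true)
step 3: [if@root] (let x = (\y.true) in (let z = 4 in false))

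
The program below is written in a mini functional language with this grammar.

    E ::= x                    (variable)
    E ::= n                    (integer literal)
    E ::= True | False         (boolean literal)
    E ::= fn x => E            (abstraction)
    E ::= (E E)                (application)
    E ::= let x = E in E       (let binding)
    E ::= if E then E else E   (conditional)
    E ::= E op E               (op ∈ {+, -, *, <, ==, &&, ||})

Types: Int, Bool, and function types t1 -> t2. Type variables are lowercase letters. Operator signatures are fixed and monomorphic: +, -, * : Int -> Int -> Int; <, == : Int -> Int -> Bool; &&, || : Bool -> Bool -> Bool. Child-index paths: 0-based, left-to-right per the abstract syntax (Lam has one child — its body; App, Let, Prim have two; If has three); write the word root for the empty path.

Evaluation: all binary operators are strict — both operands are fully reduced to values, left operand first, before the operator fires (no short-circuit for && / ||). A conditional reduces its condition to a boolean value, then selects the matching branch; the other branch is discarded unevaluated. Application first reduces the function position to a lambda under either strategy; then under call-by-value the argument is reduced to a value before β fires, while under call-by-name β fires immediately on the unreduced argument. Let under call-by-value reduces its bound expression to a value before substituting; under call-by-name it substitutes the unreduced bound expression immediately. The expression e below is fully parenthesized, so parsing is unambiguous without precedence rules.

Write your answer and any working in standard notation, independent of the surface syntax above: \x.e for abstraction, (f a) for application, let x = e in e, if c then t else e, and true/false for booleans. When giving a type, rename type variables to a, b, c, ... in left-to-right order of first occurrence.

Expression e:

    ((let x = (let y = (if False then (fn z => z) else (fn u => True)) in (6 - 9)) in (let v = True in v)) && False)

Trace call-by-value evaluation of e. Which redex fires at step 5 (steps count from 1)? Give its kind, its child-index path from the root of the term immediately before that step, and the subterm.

Trace:
step 0: ((let x = (let y = (if false then (\z.z) else (\u.true)) in (6 - 9)) in (let v = true in v)) && false)
step 1: [if@0.0.0] ((let x = (let y = (\u.true) in (6 - 9)) in (let v = true in v)) && false)
step 2: [let@0.0] ((let x = (6 - 9) in (let v = true in v)) && false)
step 3: [delta@0.0] ((let x = -3 in (let v = true in v)) && false)
step 4: [let@0] ((let v = true in v) && false)
step 5: [let@0] (true && false)

Answer: let at 0 : (let v = true in v)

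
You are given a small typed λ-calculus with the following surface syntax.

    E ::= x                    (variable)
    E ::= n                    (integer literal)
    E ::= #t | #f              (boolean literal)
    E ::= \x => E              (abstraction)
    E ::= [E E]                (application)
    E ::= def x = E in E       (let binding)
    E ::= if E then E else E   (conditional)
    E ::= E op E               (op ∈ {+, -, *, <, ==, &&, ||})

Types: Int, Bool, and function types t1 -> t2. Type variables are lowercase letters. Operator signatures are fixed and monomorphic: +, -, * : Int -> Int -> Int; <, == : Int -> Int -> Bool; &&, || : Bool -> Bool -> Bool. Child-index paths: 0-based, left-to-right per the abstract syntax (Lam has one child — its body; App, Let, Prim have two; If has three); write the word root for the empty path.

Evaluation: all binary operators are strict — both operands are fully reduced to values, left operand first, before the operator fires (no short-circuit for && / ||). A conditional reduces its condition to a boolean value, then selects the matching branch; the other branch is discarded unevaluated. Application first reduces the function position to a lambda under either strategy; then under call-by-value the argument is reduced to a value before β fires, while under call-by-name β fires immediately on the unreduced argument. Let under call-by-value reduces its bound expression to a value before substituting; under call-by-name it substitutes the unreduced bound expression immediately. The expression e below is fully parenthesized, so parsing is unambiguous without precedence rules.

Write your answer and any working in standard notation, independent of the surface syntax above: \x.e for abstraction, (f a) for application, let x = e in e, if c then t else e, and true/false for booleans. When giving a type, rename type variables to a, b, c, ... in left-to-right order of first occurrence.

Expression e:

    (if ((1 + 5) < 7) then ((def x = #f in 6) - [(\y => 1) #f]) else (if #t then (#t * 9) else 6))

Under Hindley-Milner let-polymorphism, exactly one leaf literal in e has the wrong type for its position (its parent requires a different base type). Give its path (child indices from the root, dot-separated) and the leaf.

Answer: 2.1.0 : true

Working:
  unify Int ~ Int
  unify Int ~ Int
  unify Int ~ Int
  unify Int ~ Int
  unify Bool ~ Bool
let x : Bool
  unify Int ~ Int
\y._ : a -> Int
  unify a -> Int ~ Bool -> b
  unify a ~ Bool
  unify Int ~ b
_ _ : Int
  unify Int ~ Int
  unify Bool ~ Bool
  unify Bool ~ Int
  FAIL: mismatch Bool ~ Int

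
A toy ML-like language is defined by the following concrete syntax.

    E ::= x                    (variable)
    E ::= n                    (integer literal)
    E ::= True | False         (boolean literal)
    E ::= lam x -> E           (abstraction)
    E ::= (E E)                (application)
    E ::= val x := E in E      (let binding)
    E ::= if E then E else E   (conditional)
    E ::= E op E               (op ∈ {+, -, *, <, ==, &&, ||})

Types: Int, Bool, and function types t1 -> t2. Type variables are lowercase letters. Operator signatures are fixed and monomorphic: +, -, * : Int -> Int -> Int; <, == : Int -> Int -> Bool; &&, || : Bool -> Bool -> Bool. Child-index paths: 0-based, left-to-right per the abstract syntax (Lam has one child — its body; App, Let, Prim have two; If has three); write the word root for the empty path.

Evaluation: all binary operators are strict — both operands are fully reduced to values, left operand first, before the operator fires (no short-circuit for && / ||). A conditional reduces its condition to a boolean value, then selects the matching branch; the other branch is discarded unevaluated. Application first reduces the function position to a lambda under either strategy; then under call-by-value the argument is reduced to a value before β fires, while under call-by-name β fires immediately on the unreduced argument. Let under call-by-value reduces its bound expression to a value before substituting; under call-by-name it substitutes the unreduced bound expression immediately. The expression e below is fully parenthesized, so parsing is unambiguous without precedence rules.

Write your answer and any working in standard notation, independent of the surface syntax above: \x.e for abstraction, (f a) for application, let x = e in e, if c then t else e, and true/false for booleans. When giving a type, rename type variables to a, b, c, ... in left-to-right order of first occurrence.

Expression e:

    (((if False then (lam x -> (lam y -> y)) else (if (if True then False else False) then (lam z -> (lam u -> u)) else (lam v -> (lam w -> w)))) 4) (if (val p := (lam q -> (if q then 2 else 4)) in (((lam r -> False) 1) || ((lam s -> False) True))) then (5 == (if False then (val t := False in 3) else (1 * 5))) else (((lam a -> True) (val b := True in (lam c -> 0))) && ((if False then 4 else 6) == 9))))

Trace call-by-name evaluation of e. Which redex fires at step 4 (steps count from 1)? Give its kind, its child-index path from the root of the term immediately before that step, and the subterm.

Answer: beta at 0 : ((\v.(\w.w)) 4)

Working:
step 0: (((if false then (\x.(\y.y)) else (if (if true then false else false) then (\z.(\u.u)) else (\v.(\w.w)))) 4) (if (let p = (\q.(if q then 2 else 4)) in (((\r.false) 1) || ((\s.false) true))) then (5 == (if false then (let t = false in 3) else (1 * 5))) else (((\a.true) (let b = true in (\c.0))) && ((if false then 4 else 6) == 9))))
step 1: [if@0.0] (((if (if true then false else false) then (\z.(\u.u)) else (\v.(\w.w))) 4) (if (let p = (\q.(if q then 2 else 4)) in (((\r.false) 1) || ((\s.false) true))) then (5 == (if false then (let t = false in 3) else (1 * 5))) else (((\a.true) (let b = true in (\c.0))) && ((if false then 4 else 6) == 9))))
step 2: [if@0.0.0] (((if false then (\z.(\u.u)) else (\v.(\w.w))) 4) (if (let p = (\q.(if q then 2 else 4)) in (((\r.false) 1) || ((\s.false) true))) then (5 == (if false then (let t = false in 3) else (1 * 5))) else (((\a.true) (let b = true in (\c.0))) && ((if false then 4 else 6) == 9))))
step 3: [if@0.0] (((\v.(\w.w)) 4) (if (let p = (\q.(if q then 2 else 4)) in (((\r.false) 1) || ((\s.false) true))) then (5 == (if false then (let t = false in 3) else (1 * 5))) else (((\a.true) (let b = true in (\c.0))) && ((if false then 4 else 6) == 9))))
step 4: [beta@0] ((\w.w) (if (let p = (\q.(if q then 2 else 4)) in (((\r.false) 1) || ((\s.false) true))) then (5 == (if false then (let t = false in 3) else (1 * 5))) else (((\a.true) (let b = true in (\c.0))) && ((if false then 4 else 6) == 9))))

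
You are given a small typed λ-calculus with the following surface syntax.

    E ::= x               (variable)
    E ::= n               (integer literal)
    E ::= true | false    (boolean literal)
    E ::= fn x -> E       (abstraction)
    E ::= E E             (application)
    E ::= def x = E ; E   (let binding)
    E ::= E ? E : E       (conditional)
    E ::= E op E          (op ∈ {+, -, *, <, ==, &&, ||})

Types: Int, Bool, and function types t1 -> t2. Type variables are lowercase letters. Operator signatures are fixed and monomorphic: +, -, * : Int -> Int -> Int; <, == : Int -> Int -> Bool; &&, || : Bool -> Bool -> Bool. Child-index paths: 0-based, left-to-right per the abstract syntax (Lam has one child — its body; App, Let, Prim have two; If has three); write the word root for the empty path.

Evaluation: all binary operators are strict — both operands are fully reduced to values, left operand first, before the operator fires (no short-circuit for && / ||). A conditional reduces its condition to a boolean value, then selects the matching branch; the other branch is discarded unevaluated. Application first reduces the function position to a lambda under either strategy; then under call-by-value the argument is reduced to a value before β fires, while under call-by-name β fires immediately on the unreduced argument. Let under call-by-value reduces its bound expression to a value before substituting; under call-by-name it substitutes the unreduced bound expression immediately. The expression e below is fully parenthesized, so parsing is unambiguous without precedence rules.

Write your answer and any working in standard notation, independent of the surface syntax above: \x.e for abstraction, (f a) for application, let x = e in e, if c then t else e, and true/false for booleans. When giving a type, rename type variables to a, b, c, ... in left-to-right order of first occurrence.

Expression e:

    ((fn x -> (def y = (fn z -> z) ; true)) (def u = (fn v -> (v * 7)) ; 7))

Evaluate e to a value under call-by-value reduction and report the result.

Answer: true

Derivation:
step 0: ((\x.(let y = (\z.z) in true)) (let u = (\v.(v * 7)) in 7))
step 1: [let@1] ((\x.(let y = (\z.z) in true)) 7)
step 2: [beta@root] (let y = (\z.z) in true)
step 3: [let@root] true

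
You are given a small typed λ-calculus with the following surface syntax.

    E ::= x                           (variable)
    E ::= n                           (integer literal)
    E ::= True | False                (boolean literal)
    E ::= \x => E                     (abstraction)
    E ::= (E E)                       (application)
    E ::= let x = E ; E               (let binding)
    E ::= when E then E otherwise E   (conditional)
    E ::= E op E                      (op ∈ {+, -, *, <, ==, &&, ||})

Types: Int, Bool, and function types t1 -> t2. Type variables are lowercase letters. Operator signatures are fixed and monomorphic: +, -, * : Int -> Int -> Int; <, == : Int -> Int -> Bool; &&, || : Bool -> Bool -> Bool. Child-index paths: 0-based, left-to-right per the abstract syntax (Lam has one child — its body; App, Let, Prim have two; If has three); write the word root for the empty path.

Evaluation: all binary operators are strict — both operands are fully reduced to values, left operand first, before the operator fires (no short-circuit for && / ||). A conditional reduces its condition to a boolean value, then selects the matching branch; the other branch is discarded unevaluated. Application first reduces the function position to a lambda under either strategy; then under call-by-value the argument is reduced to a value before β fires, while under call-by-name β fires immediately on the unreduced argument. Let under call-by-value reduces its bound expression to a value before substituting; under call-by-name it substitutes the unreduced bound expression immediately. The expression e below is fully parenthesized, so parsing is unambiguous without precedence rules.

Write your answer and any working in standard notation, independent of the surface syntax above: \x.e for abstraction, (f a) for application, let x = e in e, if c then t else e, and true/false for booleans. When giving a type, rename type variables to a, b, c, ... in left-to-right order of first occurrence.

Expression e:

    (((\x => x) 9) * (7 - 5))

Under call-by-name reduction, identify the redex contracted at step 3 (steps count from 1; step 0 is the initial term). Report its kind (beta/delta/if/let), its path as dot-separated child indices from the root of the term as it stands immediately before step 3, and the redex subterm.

Answer: delta at root : (9 * 2)

Trace:
step 0: (((\x.x) 9) * (7 - 5))
step 1: [beta@0] (9 * (7 - 5))
step 2: [delta@1] (9 * 2)
step 3: [delta@root] 18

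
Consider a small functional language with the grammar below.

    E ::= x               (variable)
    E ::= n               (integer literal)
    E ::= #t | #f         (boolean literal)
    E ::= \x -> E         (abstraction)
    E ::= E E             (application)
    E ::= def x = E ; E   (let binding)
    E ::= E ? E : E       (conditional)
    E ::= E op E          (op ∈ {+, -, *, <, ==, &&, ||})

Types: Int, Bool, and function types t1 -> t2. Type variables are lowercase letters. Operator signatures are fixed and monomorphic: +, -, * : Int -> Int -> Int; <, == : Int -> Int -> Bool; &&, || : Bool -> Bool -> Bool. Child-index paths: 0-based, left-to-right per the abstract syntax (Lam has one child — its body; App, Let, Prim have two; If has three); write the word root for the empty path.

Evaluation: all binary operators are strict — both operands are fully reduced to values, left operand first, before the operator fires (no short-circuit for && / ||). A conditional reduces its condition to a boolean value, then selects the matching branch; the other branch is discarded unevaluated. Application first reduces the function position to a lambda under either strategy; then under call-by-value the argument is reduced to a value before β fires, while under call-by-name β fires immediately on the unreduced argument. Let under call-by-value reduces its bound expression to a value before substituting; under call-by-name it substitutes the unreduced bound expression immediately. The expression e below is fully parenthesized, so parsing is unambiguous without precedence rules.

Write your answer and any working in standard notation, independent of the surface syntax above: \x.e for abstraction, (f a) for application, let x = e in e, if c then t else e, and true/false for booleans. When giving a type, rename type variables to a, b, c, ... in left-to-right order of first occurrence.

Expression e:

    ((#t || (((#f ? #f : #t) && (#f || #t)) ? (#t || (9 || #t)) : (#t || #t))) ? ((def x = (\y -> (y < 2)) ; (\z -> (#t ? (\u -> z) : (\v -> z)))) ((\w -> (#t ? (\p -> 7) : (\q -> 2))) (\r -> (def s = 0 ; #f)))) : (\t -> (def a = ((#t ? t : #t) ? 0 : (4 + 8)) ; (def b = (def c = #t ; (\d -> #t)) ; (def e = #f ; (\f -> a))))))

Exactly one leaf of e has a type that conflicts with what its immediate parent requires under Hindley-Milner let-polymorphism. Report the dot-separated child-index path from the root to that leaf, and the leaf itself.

Working:
  unify Bool ~ Bool
  unify Bool ~ Bool
  unify Bool ~ Bool
  unify Bool ~ Bool
  unify Bool ~ Bool
  unify Bool ~ Bool
  unify Bool ~ Bool
  unify Bool ~ Bool
  unify Bool ~ Bool
  unify Int ~ Bool
  FAIL: mismatch Int ~ Bool

Answer: 0.1.1.1.0 : 9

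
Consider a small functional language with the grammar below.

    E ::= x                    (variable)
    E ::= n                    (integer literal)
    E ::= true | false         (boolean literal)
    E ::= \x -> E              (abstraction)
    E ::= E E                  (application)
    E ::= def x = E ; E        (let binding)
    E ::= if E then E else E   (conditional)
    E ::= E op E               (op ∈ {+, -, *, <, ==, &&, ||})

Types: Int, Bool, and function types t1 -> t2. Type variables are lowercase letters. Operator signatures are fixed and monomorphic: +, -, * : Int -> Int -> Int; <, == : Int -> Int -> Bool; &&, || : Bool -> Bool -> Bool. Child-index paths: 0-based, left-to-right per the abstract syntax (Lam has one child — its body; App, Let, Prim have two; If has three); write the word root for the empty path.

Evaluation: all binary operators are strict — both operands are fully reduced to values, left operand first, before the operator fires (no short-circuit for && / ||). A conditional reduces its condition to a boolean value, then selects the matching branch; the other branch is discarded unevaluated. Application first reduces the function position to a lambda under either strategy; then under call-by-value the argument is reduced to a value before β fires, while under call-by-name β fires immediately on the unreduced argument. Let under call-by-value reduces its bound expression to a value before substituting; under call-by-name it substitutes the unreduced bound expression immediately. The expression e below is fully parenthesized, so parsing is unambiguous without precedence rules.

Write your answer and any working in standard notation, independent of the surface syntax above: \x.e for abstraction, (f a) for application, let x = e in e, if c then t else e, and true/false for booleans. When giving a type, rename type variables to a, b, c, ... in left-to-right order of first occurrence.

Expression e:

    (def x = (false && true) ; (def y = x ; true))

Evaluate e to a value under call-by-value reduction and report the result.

Derivation:
step 0: (let x = (false && true) in (let y = x in true))
step 1: [delta@0] (let x = false in (let y = x in true))
step 2: [let@root] (let y = false in true)
step 3: [let@root] true

Answer: true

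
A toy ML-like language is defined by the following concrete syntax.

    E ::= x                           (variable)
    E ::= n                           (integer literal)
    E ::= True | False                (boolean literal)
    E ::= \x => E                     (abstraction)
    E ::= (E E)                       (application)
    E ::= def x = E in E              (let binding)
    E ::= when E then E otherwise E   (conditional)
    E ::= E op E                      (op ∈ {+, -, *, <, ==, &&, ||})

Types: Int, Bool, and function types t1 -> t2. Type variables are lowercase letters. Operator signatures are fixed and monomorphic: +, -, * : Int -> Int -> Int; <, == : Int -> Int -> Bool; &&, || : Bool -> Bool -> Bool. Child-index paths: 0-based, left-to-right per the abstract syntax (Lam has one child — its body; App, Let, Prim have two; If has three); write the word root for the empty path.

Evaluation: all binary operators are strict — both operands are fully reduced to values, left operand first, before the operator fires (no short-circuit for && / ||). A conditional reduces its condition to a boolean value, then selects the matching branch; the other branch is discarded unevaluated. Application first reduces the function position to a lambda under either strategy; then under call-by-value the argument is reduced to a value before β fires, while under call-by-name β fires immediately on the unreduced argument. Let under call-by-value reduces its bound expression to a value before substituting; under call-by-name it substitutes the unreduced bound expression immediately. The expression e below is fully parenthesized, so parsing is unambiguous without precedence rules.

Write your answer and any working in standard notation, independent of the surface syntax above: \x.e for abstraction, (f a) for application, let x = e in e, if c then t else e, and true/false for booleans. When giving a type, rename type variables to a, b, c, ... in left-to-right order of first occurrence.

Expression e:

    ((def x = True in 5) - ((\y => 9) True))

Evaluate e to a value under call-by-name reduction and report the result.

Trace:
step 0: ((let x = true in 5) - ((\y.9) true))
step 1: [let@0] (5 - ((\y.9) true))
step 2: [beta@1] (5 - 9)
step 3: [delta@root] -4

Answer: -4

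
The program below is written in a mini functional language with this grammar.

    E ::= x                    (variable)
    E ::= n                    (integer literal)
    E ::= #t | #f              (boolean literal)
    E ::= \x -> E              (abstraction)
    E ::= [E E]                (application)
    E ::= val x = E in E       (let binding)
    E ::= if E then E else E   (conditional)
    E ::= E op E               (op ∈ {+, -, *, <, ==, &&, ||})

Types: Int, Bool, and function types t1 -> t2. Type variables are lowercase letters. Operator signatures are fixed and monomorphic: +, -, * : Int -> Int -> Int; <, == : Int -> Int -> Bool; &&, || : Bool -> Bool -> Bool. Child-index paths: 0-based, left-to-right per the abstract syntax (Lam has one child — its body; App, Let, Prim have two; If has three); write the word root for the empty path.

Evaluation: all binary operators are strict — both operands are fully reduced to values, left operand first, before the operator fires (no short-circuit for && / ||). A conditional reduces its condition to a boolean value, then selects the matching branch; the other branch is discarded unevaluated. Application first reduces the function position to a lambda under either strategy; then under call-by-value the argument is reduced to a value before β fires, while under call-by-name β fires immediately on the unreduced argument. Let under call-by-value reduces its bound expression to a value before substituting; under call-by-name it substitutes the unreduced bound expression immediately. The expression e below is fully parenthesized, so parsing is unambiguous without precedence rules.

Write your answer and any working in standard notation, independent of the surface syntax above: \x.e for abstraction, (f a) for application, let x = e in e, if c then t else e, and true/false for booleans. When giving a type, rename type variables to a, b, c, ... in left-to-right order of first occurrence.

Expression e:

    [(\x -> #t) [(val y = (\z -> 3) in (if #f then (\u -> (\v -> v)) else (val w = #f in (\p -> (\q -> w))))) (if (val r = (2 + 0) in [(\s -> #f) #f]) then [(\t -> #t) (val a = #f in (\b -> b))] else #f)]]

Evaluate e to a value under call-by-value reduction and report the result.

Answer: true

Trace:
step 0: ((\x.true) ((let y = (\z.3) in (if false then (\u.(\v.v)) else (let w = false in (\p.(\q.w))))) (if (let r = (2 + 0) in ((\s.false) false)) then ((\t.true) (let a = false in (\b.b))) else false)))
step 1: [let@1.0] ((\x.true) ((if false then (\u.(\v.v)) else (let w = false in (\p.(\q.w)))) (if (let r = (2 + 0) in ((\s.false) false)) then ((\t.true) (let a = false in (\b.b))) else false)))
step 2: [if@1.0] ((\x.true) ((let w = false in (\p.(\q.w))) (if (let r = (2 + 0) in ((\s.false) false)) then ((\t.true) (let a = false in (\b.b))) else false)))
step 3: [let@1.0] ((\x.true) ((\p.(\q.false)) (if (let r = (2 + 0) in ((\s.false) false)) then ((\t.true) (let a = false in (\b.b))) else false)))
step 4: [delta@1.1.0.0] ((\x.true) ((\p.(\q.false)) (if (let r = 2 in ((\s.false) false)) then ((\t.true) (let a = false in (\b.b))) else false)))
step 5: [let@1.1.0] ((\x.true) ((\p.(\q.false)) (if ((\s.false) false) then ((\t.true) (let a = false in (\b.b))) else false)))
step 6: [beta@1.1.0] ((\x.true) ((\p.(\q.false)) (if false then ((\t.true) (let a = false in (\b.b))) else false)))
step 7: [if@1.1] ((\x.true) ((\p.(\q.false)) false))
step 8: [beta@1] ((\x.true) (\q.false))
step 9: [beta@root] true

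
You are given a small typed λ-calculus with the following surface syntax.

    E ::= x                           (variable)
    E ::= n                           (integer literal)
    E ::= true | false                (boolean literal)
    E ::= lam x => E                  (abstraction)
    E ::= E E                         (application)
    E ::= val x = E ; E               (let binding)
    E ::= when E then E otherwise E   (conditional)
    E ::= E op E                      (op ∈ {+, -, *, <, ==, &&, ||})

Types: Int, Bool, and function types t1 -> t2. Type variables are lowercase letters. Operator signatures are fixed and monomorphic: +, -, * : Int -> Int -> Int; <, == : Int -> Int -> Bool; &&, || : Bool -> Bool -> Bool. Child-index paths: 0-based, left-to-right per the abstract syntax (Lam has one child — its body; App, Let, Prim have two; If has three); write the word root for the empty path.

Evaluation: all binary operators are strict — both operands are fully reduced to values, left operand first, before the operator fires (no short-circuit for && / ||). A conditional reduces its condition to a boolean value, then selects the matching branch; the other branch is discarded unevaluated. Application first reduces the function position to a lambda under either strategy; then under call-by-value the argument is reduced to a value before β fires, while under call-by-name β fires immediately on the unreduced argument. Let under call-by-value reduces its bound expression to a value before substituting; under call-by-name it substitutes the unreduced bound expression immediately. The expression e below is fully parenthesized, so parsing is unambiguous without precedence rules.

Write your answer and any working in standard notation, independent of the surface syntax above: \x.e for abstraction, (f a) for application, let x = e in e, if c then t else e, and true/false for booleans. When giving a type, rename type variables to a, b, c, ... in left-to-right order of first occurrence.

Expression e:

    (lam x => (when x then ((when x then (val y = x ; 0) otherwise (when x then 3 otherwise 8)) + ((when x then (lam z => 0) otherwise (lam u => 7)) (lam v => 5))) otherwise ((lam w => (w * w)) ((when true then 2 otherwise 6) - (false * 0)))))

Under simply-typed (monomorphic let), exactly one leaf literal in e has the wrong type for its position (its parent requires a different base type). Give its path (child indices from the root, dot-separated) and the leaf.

Working:
x : a
  unify a ~ Bool
x : Bool
  unify Bool ~ Bool
x : Bool
let y : Bool
x : Bool
  unify Bool ~ Bool
  unify Int ~ Int
  unify Int ~ Int
  unify Int ~ Int
x : Bool
  unify Bool ~ Bool
\z._ : b -> Int
\u._ : c -> Int
  unify b -> Int ~ c -> Int
  unify b ~ c
  unify Int ~ Int
\v._ : d -> Int
  unify c -> Int ~ (d -> Int) -> e
  unify c ~ d -> Int
  unify Int ~ e
_ _ : Int
  unify Int ~ Int
w : f
  unify f ~ Int
w : Int
  unify Int ~ Int
\w._ : Int -> Int
  unify Bool ~ Bool
  unify Int ~ Int
  unify Int ~ Int
  unify Bool ~ Int
  FAIL: mismatch Bool ~ Int

Answer: 0.2.1.1.0 : false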